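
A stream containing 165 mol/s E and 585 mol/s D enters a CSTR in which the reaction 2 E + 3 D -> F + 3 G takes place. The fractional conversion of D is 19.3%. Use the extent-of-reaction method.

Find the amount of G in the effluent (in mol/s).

113 mol/s

D reacted = 0.193 × 585 = 112.9 mol/s; ν_D = −3, so ξ = 112.9/3 = 37.63 mol/s.
Outlet amounts (n = n₀ + ν ξ):
  E: 165 − 2(37.63) = 89.73
  D: 585 − 3(37.63) = 472.1
  F: 0 + 1(37.63) = 37.63
  G: 0 + 3(37.63) = 112.9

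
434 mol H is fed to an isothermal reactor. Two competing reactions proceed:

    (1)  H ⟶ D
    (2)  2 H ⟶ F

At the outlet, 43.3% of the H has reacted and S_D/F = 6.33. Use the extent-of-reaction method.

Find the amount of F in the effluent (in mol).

22.6 mol

Conversion of H: H consumed = 0.433 × 434 = 187.9 mol = 1ξ₁ + 2ξ₂.
Selectivity: 1ξ₁ / (1ξ₂) = 6.33 → ξ₁ = 6.33 ξ₂.
Substitute: (1·6.33 + 2) ξ₂ = 187.9 → ξ₂ = 22.56 mol, ξ₁ = 142.8 mol.
Outlet amounts (n = n₀ + Σ ν·ξ):
  H: 434 − 1(142.8) − 2(22.56) = 246.1
  D: 0 + 1(142.8) = 142.8
  F: 0 + 1(22.56) = 22.56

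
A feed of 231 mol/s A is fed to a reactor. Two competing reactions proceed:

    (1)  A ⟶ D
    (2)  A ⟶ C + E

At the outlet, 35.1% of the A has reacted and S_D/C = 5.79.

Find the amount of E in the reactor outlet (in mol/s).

Conversion of A: A consumed = 0.351 × 231 = 81.08 mol/s = 1ξ₁ + 1ξ₂.
Selectivity: 1ξ₁ / (1ξ₂) = 5.79 → ξ₁ = 5.79 ξ₂.
Substitute: (1·5.79 + 1) ξ₂ = 81.08 → ξ₂ = 11.94 mol/s, ξ₁ = 69.14 mol/s.
Outlet amounts (n = n₀ + Σ ν·ξ):
  A: 231 − 1(69.14) − 1(11.94) = 149.9
  D: 0 + 1(69.14) = 69.14
  C: 0 + 1(11.94) = 11.94
  E: 0 + 1(11.94) = 11.94

11.9 mol/s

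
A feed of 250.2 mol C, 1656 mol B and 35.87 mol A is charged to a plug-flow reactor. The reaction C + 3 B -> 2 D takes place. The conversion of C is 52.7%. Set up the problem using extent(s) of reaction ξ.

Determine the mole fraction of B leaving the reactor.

0.751

C reacted = 0.527 × 250.2 = 131.9 mol; ν_C = −1, so ξ = 131.9/1 = 131.9 mol.
Outlet amounts (n = n₀ + ν ξ):
  C: 250.2 − 1(131.9) = 118.3
  B: 1656 − 3(131.9) = 1260
  D: 0 + 2(131.9) = 263.7
  A: 35.87 (inert)
Total out = 1678 mol; y_B = 1260 / 1678 = 0.751.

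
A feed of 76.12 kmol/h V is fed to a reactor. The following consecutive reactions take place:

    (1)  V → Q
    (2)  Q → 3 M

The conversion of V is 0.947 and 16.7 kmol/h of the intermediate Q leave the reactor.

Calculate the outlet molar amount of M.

166 kmol/h

Conversion of V: V consumed = 1ξ₁ = 0.947 × 76.12 → ξ₁ = 72.09 kmol/h.
Q balance: n_Q = 0 + 1ξ₁ − 1ξ₂ = 16.7 → ξ₂ = (1·72.09 − 16.7)/1 = 55.39 kmol/h.
Outlet amounts (n = n₀ + Σ ν·ξ):
  V: 76.12 − 1(72.09) = 4.034
  Q: 0 + 1(72.09) − 1(55.39) = 16.7
  M: 0 + 3(55.39) = 166.2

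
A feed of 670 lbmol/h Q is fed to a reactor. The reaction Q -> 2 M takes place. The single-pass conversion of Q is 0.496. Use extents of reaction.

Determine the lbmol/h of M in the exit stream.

Q reacted = 0.496 × 670 = 332.3 lbmol/h; ν_Q = −1, so ξ = 332.3/1 = 332.3 lbmol/h.
Outlet amounts (n = n₀ + ν ξ):
  Q: 670 − 1(332.3) = 337.7
  M: 0 + 2(332.3) = 664.6

665 lbmol/h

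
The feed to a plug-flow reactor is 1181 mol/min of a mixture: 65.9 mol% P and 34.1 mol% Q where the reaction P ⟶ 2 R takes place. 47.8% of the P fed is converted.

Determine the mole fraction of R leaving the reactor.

0.479

P reacted = 0.478 × 778.3 = 372 mol/min; ν_P = −1, so ξ = 372/1 = 372 mol/min.
Outlet amounts (n = n₀ + ν ξ):
  P: 778.3 − 1(372) = 406.3
  R: 0 + 2(372) = 744
  Q: 402.7 (inert)
Total out = 1553 mol/min; y_R = 744 / 1553 = 0.4791.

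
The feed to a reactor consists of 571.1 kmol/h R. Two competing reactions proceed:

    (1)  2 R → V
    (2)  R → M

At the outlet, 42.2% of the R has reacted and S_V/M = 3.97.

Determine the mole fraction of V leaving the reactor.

0.231

Conversion of R: R consumed = 0.422 × 571.1 = 241 kmol/h = 2ξ₁ + 1ξ₂.
Selectivity: 1ξ₁ / (1ξ₂) = 3.97 → ξ₁ = 3.97 ξ₂.
Substitute: (2·3.97 + 1) ξ₂ = 241 → ξ₂ = 26.96 kmol/h, ξ₁ = 107 kmol/h.
Outlet amounts (n = n₀ + Σ ν·ξ):
  R: 571.1 − 2(107) − 1(26.96) = 330.1
  V: 0 + 1(107) = 107
  M: 0 + 1(26.96) = 26.96
Total out = 464.1 kmol/h; y_V = 107 / 464.1 = 0.2306.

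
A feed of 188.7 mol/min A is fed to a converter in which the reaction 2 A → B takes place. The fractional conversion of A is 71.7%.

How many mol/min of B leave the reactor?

A reacted = 0.717 × 188.7 = 135.3 mol/min; ν_A = −2, so ξ = 135.3/2 = 67.65 mol/min.
Outlet amounts (n = n₀ + ν ξ):
  A: 188.7 − 2(67.65) = 53.4
  B: 0 + 1(67.65) = 67.65

67.6 mol/min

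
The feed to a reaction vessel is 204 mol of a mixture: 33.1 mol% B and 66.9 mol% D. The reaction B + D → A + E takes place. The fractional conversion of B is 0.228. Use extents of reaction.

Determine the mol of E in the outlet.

B reacted = 0.228 × 67.52 = 15.4 mol; ν_B = −1, so ξ = 15.4/1 = 15.4 mol.
Outlet amounts (n = n₀ + ν ξ):
  B: 67.52 − 1(15.4) = 52.13
  D: 136.5 − 1(15.4) = 121.1
  A: 0 + 1(15.4) = 15.4
  E: 0 + 1(15.4) = 15.4

15.4 mol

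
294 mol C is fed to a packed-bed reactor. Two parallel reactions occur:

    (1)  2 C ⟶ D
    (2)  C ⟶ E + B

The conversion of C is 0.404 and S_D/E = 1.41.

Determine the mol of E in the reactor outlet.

Conversion of C: C consumed = 0.404 × 294 = 118.8 mol = 2ξ₁ + 1ξ₂.
Selectivity: 1ξ₁ / (1ξ₂) = 1.41 → ξ₁ = 1.41 ξ₂.
Substitute: (2·1.41 + 1) ξ₂ = 118.8 → ξ₂ = 31.09 mol, ξ₁ = 43.84 mol.
Outlet amounts (n = n₀ + Σ ν·ξ):
  C: 294 − 2(43.84) − 1(31.09) = 175.2
  D: 0 + 1(43.84) = 43.84
  E: 0 + 1(31.09) = 31.09
  B: 0 + 1(31.09) = 31.09

31.1 mol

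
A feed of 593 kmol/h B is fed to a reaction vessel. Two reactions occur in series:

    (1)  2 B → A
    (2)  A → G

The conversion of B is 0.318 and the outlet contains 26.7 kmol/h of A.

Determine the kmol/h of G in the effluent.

67.6 kmol/h

Conversion of B: B consumed = 2ξ₁ = 0.318 × 593 → ξ₁ = 94.29 kmol/h.
A balance: n_A = 0 + 1ξ₁ − 1ξ₂ = 26.7 → ξ₂ = (1·94.29 − 26.7)/1 = 67.59 kmol/h.
Outlet amounts (n = n₀ + Σ ν·ξ):
  B: 593 − 2(94.29) = 404.4
  A: 0 + 1(94.29) − 1(67.59) = 26.7
  G: 0 + 1(67.59) = 67.59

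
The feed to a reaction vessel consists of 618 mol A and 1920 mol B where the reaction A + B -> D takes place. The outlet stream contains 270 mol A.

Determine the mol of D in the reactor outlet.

348 mol

For A: n = n₀ − 1ξ → 270 = 618 − 1ξ, giving ξ = 348 mol.
Outlet amounts (n = n₀ + ν ξ):
  A: 618 − 1(348) = 270
  B: 1920 − 1(348) = 1572
  D: 0 + 1(348) = 348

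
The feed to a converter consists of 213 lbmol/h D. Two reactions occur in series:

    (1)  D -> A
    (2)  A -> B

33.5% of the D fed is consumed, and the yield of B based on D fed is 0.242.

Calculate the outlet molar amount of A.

19.8 lbmol/h

Conversion of D: D consumed = 1ξ₁ = 0.335 × 213 → ξ₁ = 71.36 lbmol/h.
Yield of B: 1ξ₂ / 213 = 0.242 → ξ₂ = 51.55 lbmol/h.
Outlet amounts (n = n₀ + Σ ν·ξ):
  D: 213 − 1(71.36) = 141.6
  A: 0 + 1(71.36) − 1(51.55) = 19.81
  B: 0 + 1(51.55) = 51.55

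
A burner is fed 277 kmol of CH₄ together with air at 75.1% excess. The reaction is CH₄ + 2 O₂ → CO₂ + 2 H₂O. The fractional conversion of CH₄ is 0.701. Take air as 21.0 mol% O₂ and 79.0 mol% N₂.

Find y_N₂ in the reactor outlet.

0.745

Stoichiometric O₂ = 2 × 277 = 554 kmol; O₂ fed = 554 × 1.751 = 970.1 kmol.
N₂ fed = 970.1 × 79/21 = 3649 kmol.
Fuel reacted = 0.701 × 277 → ξ = 194.2 kmol.
Outlet (n = n₀ + ν ξ):
  CH₄: 277 − 1(194.2) = 82.82
  O₂: 970.1 − 2(194.2) = 581.7
  N₂: 3649 (inert)
  CO₂: 0 + 1(194.2) = 194.2
  H₂O: 0 + 2(194.2) = 388.4
Total out = 4896 kmol; y_N₂ = 3649 / 4896 = 0.7453.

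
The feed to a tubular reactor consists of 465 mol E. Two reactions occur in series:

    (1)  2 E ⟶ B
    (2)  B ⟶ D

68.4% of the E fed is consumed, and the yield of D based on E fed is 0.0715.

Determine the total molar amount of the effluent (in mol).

Conversion of E: E consumed = 2ξ₁ = 0.684 × 465 → ξ₁ = 159 mol.
Yield of D: 1ξ₂ / 465 = 0.0715 → ξ₂ = 33.25 mol.
Outlet amounts (n = n₀ + Σ ν·ξ):
  E: 465 − 2(159) = 146.9
  B: 0 + 1(159) − 1(33.25) = 125.8
  D: 0 + 1(33.25) = 33.25
Total out = 146.9 + 125.8 + 33.25 = 306 mol.

306 mol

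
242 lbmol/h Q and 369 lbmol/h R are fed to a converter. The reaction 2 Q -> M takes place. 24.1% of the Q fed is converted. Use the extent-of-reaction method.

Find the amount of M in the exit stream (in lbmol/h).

29.2 lbmol/h

Q reacted = 0.241 × 242 = 58.32 lbmol/h; ν_Q = −2, so ξ = 58.32/2 = 29.16 lbmol/h.
Outlet amounts (n = n₀ + ν ξ):
  Q: 242 − 2(29.16) = 183.7
  M: 0 + 1(29.16) = 29.16
  R: 369 (inert)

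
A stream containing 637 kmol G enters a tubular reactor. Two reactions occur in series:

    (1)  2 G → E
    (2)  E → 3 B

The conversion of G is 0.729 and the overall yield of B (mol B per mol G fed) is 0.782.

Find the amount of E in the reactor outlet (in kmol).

Conversion of G: G consumed = 2ξ₁ = 0.729 × 637 → ξ₁ = 232.2 kmol.
Yield of B: 3ξ₂ / 637 = 0.782 → ξ₂ = 166 kmol.
Outlet amounts (n = n₀ + Σ ν·ξ):
  G: 637 − 2(232.2) = 172.6
  E: 0 + 1(232.2) − 1(166) = 66.14
  B: 0 + 3(166) = 498.1

66.1 kmol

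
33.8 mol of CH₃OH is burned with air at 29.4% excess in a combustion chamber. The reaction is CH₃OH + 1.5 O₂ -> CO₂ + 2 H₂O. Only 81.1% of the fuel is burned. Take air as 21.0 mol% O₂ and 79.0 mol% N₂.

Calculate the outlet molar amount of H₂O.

54.8 mol

Stoichiometric O₂ = 1.5 × 33.8 = 50.7 mol; O₂ fed = 50.7 × 1.294 = 65.61 mol.
N₂ fed = 65.61 × 79/21 = 246.8 mol.
Fuel reacted = 0.811 × 33.8 → ξ = 27.41 mol.
Outlet (n = n₀ + ν ξ):
  CH₃OH: 33.8 − 1(27.41) = 6.388
  O₂: 65.61 − 1.5(27.41) = 24.49
  N₂: 246.8 (inert)
  CO₂: 0 + 1(27.41) = 27.41
  H₂O: 0 + 2(27.41) = 54.82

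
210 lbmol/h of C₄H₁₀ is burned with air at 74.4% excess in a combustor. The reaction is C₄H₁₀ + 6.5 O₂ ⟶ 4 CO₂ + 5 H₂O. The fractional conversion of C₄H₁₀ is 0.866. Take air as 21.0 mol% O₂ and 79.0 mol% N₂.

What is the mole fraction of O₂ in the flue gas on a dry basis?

Stoichiometric O₂ = 6.5 × 210 = 1365 lbmol/h; O₂ fed = 1365 × 1.744 = 2381 lbmol/h.
N₂ fed = 2381 × 79/21 = 8955 lbmol/h.
Fuel reacted = 0.866 × 210 → ξ = 181.9 lbmol/h.
Outlet (n = n₀ + ν ξ):
  C₄H₁₀: 210 − 1(181.9) = 28.14
  O₂: 2381 − 6.5(181.9) = 1198
  N₂: 8955 (inert)
  CO₂: 0 + 4(181.9) = 727.4
  H₂O: 0 + 5(181.9) = 909.3
Dry total = 10910 lbmol/h; y_O₂ (dry) = 1198 / 10910 = 0.1099.

0.11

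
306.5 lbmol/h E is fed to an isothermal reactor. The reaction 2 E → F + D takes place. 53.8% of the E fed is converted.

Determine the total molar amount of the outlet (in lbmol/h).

306 lbmol/h

E reacted = 0.538 × 306.5 = 164.9 lbmol/h; ν_E = −2, so ξ = 164.9/2 = 82.45 lbmol/h.
Outlet amounts (n = n₀ + ν ξ):
  E: 306.5 − 2(82.45) = 141.6
  F: 0 + 1(82.45) = 82.45
  D: 0 + 1(82.45) = 82.45
Total out = 141.6 + 82.45 + 82.45 = 306.5 lbmol/h.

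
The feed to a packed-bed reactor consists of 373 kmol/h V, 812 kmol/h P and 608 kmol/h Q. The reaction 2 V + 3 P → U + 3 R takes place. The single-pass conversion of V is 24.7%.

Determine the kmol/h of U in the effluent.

46.1 kmol/h

V reacted = 0.247 × 373 = 92.13 kmol/h; ν_V = −2, so ξ = 92.13/2 = 46.07 kmol/h.
Outlet amounts (n = n₀ + ν ξ):
  V: 373 − 2(46.07) = 280.9
  P: 812 − 3(46.07) = 673.8
  U: 0 + 1(46.07) = 46.07
  R: 0 + 3(46.07) = 138.2
  Q: 608 (inert)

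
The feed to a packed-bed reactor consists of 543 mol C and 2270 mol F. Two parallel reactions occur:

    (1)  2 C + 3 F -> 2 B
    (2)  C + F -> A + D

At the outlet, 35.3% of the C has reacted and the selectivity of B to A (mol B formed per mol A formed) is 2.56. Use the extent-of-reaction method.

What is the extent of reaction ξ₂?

ξ₂ = 53.8 mol

Conversion of C: C consumed = 0.353 × 543 = 191.7 mol = 2ξ₁ + 1ξ₂.
Selectivity: 2ξ₁ / (1ξ₂) = 2.56 → ξ₁ = 1.28 ξ₂.
Substitute: (2·1.28 + 1) ξ₂ = 191.7 → ξ₂ = 53.84 mol, ξ₁ = 68.92 mol.
Outlet amounts (n = n₀ + Σ ν·ξ):
  C: 543 − 2(68.92) − 1(53.84) = 351.3
  F: 2270 − 3(68.92) − 1(53.84) = 2009
  B: 0 + 2(68.92) = 137.8
  A: 0 + 1(53.84) = 53.84
  D: 0 + 1(53.84) = 53.84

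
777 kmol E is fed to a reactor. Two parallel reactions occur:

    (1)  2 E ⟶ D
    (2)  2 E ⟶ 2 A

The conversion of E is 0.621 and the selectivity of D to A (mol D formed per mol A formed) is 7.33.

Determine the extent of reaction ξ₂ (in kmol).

Conversion of E: E consumed = 0.621 × 777 = 482.5 kmol = 2ξ₁ + 2ξ₂.
Selectivity: 1ξ₁ / (2ξ₂) = 7.33 → ξ₁ = 14.66 ξ₂.
Substitute: (2·14.66 + 2) ξ₂ = 482.5 → ξ₂ = 15.41 kmol, ξ₁ = 225.9 kmol.
Outlet amounts (n = n₀ + Σ ν·ξ):
  E: 777 − 2(225.9) − 2(15.41) = 294.5
  D: 0 + 1(225.9) = 225.9
  A: 0 + 2(15.41) = 30.81

ξ₂ = 15.4 kmol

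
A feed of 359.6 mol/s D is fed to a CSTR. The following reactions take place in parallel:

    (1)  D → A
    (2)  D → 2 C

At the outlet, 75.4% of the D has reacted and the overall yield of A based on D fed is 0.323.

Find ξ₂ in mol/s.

ξ₂ = 155 mol/s

Yield of A: 1ξ₁ / 359.6 = 0.323 → ξ₁ = 116.2 mol/s.
Conversion of D: 1ξ₁ + 1ξ₂ = 0.754 × 359.6 = 271.1 → ξ₂ = 155 mol/s.
Outlet amounts (n = n₀ + Σ ν·ξ):
  D: 359.6 − 1(116.2) − 1(155) = 88.46
  A: 0 + 1(116.2) = 116.2
  C: 0 + 2(155) = 310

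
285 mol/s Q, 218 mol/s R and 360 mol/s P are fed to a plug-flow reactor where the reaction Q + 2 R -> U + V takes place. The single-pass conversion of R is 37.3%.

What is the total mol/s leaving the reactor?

822 mol/s

R reacted = 0.373 × 218 = 81.31 mol/s; ν_R = −2, so ξ = 81.31/2 = 40.66 mol/s.
Outlet amounts (n = n₀ + ν ξ):
  Q: 285 − 1(40.66) = 244.3
  R: 218 − 2(40.66) = 136.7
  U: 0 + 1(40.66) = 40.66
  V: 0 + 1(40.66) = 40.66
  P: 360 (inert)
Total out = 244.3 + 136.7 + 40.66 + 40.66 + 360 = 822.3 mol/s.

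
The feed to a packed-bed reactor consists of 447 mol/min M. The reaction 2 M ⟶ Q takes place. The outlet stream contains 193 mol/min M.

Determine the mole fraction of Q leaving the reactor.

For M: n = n₀ − 2ξ → 193 = 447 − 2ξ, giving ξ = 127 mol/min.
Outlet amounts (n = n₀ + ν ξ):
  M: 447 − 2(127) = 193
  Q: 0 + 1(127) = 127
Total out = 320 mol/min; y_Q = 127 / 320 = 0.3969.

0.397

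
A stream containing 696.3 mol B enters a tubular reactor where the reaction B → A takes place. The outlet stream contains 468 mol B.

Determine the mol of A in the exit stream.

228 mol

For B: n = n₀ − 1ξ → 468 = 696.3 − 1ξ, giving ξ = 228.3 mol.
Outlet amounts (n = n₀ + ν ξ):
  B: 696.3 − 1(228.3) = 468
  A: 0 + 1(228.3) = 228.3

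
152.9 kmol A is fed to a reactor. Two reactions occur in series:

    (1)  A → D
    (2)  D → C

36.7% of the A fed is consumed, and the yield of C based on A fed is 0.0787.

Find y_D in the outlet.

0.288

Conversion of A: A consumed = 1ξ₁ = 0.367 × 152.9 → ξ₁ = 56.11 kmol.
Yield of C: 1ξ₂ / 152.9 = 0.0787 → ξ₂ = 12.03 kmol.
Outlet amounts (n = n₀ + Σ ν·ξ):
  A: 152.9 − 1(56.11) = 96.79
  D: 0 + 1(56.11) − 1(12.03) = 44.08
  C: 0 + 1(12.03) = 12.03
Total out = 152.9 kmol; y_D = 44.08 / 152.9 = 0.2883.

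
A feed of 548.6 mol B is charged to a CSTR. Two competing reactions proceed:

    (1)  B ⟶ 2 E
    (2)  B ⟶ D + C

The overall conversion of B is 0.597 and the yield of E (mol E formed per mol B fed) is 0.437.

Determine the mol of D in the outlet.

208 mol

Yield of E: 2ξ₁ / 548.6 = 0.437 → ξ₁ = 119.9 mol.
Conversion of B: 1ξ₁ + 1ξ₂ = 0.597 × 548.6 = 327.5 → ξ₂ = 207.6 mol.
Outlet amounts (n = n₀ + Σ ν·ξ):
  B: 548.6 − 1(119.9) − 1(207.6) = 221.1
  E: 0 + 2(119.9) = 239.7
  D: 0 + 1(207.6) = 207.6
  C: 0 + 1(207.6) = 207.6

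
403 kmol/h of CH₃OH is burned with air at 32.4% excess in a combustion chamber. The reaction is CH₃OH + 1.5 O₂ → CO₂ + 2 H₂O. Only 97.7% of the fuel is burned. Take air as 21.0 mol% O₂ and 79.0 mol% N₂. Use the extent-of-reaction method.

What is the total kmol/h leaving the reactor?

Stoichiometric O₂ = 1.5 × 403 = 604.5 kmol/h; O₂ fed = 604.5 × 1.324 = 800.4 kmol/h.
N₂ fed = 800.4 × 79/21 = 3011 kmol/h.
Fuel reacted = 0.977 × 403 → ξ = 393.7 kmol/h.
Outlet (n = n₀ + ν ξ):
  CH₃OH: 403 − 1(393.7) = 9.269
  O₂: 800.4 − 1.5(393.7) = 209.8
  N₂: 3011 (inert)
  CO₂: 0 + 1(393.7) = 393.7
  H₂O: 0 + 2(393.7) = 787.5
Total out = 9.269 + 209.8 + 3011 + 393.7 + 787.5 = 4411 kmol/h.

4410 kmol/h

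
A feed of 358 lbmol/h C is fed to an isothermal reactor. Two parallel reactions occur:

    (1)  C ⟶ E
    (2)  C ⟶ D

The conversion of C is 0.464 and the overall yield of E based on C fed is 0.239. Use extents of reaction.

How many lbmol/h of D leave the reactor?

80.5 lbmol/h

Yield of E: 1ξ₁ / 358 = 0.239 → ξ₁ = 85.56 lbmol/h.
Conversion of C: 1ξ₁ + 1ξ₂ = 0.464 × 358 = 166.1 → ξ₂ = 80.55 lbmol/h.
Outlet amounts (n = n₀ + Σ ν·ξ):
  C: 358 − 1(85.56) − 1(80.55) = 191.9
  E: 0 + 1(85.56) = 85.56
  D: 0 + 1(80.55) = 80.55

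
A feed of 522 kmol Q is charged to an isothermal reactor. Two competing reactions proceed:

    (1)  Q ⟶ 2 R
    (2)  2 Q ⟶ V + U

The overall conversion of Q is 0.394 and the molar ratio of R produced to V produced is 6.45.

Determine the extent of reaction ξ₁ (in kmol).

ξ₁ = 127 kmol

Conversion of Q: Q consumed = 0.394 × 522 = 205.7 kmol = 1ξ₁ + 2ξ₂.
Selectivity: 2ξ₁ / (1ξ₂) = 6.45 → ξ₁ = 3.225 ξ₂.
Substitute: (1·3.225 + 2) ξ₂ = 205.7 → ξ₂ = 39.36 kmol, ξ₁ = 126.9 kmol.
Outlet amounts (n = n₀ + Σ ν·ξ):
  Q: 522 − 1(126.9) − 2(39.36) = 316.3
  R: 0 + 2(126.9) = 253.9
  V: 0 + 1(39.36) = 39.36
  U: 0 + 1(39.36) = 39.36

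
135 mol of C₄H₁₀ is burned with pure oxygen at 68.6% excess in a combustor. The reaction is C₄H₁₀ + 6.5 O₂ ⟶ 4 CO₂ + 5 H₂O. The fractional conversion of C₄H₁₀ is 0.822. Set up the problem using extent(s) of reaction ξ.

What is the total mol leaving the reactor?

Stoichiometric O₂ = 6.5 × 135 = 877.5 mol; O₂ fed = 877.5 × 1.686 = 1479 mol.
Fuel reacted = 0.822 × 135 → ξ = 111 mol.
Outlet (n = n₀ + ν ξ):
  C₄H₁₀: 135 − 1(111) = 24.03
  O₂: 1479 − 6.5(111) = 758.2
  CO₂: 0 + 4(111) = 443.9
  H₂O: 0 + 5(111) = 554.9
Total out = 24.03 + 758.2 + 443.9 + 554.9 = 1781 mol.

1780 mol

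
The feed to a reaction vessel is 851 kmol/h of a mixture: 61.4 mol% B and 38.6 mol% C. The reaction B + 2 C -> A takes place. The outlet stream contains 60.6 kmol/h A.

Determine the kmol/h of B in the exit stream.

462 kmol/h

For A: n = n₀ + 1ξ → 60.6 = 0 + 1ξ, giving ξ = 60.6 kmol/h.
Outlet amounts (n = n₀ + ν ξ):
  B: 522.5 − 1(60.6) = 461.9
  C: 328.5 − 2(60.6) = 207.3
  A: 0 + 1(60.6) = 60.6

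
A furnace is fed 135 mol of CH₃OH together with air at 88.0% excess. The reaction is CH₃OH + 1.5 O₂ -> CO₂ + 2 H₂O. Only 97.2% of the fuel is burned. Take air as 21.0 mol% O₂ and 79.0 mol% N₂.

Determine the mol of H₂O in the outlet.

262 mol

Stoichiometric O₂ = 1.5 × 135 = 202.5 mol; O₂ fed = 202.5 × 1.880 = 380.7 mol.
N₂ fed = 380.7 × 79/21 = 1432 mol.
Fuel reacted = 0.972 × 135 → ξ = 131.2 mol.
Outlet (n = n₀ + ν ξ):
  CH₃OH: 135 − 1(131.2) = 3.78
  O₂: 380.7 − 1.5(131.2) = 183.9
  N₂: 1432 (inert)
  CO₂: 0 + 1(131.2) = 131.2
  H₂O: 0 + 2(131.2) = 262.4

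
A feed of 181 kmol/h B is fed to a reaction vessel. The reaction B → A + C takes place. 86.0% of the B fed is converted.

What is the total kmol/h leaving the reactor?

B reacted = 0.86 × 181 = 155.7 kmol/h; ν_B = −1, so ξ = 155.7/1 = 155.7 kmol/h.
Outlet amounts (n = n₀ + ν ξ):
  B: 181 − 1(155.7) = 25.34
  A: 0 + 1(155.7) = 155.7
  C: 0 + 1(155.7) = 155.7
Total out = 25.34 + 155.7 + 155.7 = 336.7 kmol/h.

337 kmol/h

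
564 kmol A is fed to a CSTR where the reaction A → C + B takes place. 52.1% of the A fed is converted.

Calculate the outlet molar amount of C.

294 kmol

A reacted = 0.521 × 564 = 293.8 kmol; ν_A = −1, so ξ = 293.8/1 = 293.8 kmol.
Outlet amounts (n = n₀ + ν ξ):
  A: 564 − 1(293.8) = 270.2
  C: 0 + 1(293.8) = 293.8
  B: 0 + 1(293.8) = 293.8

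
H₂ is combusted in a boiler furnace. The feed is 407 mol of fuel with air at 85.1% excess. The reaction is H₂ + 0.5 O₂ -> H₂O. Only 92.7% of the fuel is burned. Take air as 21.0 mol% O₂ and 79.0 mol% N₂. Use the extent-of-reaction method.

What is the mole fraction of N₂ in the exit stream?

0.704

Stoichiometric O₂ = 0.5 × 407 = 203.5 mol; O₂ fed = 203.5 × 1.851 = 376.7 mol.
N₂ fed = 376.7 × 79/21 = 1417 mol.
Fuel reacted = 0.927 × 407 → ξ = 377.3 mol.
Outlet (n = n₀ + ν ξ):
  H₂: 407 − 1(377.3) = 29.71
  O₂: 376.7 − 0.5(377.3) = 188
  N₂: 1417 (inert)
  H₂O: 0 + 1(377.3) = 377.3
Total out = 2012 mol; y_N₂ = 1417 / 2012 = 0.7043.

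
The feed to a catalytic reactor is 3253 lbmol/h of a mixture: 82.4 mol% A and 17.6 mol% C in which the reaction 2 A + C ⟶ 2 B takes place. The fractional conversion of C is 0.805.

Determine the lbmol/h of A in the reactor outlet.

C reacted = 0.805 × 572.5 = 460.9 lbmol/h; ν_C = −1, so ξ = 460.9/1 = 460.9 lbmol/h.
Outlet amounts (n = n₀ + ν ξ):
  A: 2680 − 2(460.9) = 1759
  C: 572.5 − 1(460.9) = 111.6
  B: 0 + 2(460.9) = 921.8

1760 lbmol/h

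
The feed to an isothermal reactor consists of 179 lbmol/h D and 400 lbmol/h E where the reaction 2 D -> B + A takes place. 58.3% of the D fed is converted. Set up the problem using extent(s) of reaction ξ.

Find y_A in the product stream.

D reacted = 0.583 × 179 = 104.4 lbmol/h; ν_D = −2, so ξ = 104.4/2 = 52.18 lbmol/h.
Outlet amounts (n = n₀ + ν ξ):
  D: 179 − 2(52.18) = 74.64
  B: 0 + 1(52.18) = 52.18
  A: 0 + 1(52.18) = 52.18
  E: 400 (inert)
Total out = 579 lbmol/h; y_A = 52.18 / 579 = 0.09012.

0.0901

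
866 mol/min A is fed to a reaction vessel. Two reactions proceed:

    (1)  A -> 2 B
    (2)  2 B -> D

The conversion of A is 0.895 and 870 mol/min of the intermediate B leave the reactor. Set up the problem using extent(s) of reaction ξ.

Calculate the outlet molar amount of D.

Conversion of A: A consumed = 1ξ₁ = 0.895 × 866 → ξ₁ = 775.1 mol/min.
B balance: n_B = 0 + 2ξ₁ − 2ξ₂ = 870 → ξ₂ = (2·775.1 − 870)/2 = 340.1 mol/min.
Outlet amounts (n = n₀ + Σ ν·ξ):
  A: 866 − 1(775.1) = 90.93
  B: 0 + 2(775.1) − 2(340.1) = 870
  D: 0 + 1(340.1) = 340.1

340 mol/min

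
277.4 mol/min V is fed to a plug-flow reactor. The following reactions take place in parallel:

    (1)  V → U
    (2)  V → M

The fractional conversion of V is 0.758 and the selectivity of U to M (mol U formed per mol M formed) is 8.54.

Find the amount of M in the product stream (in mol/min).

22 mol/min

Conversion of V: V consumed = 0.758 × 277.4 = 210.3 mol/min = 1ξ₁ + 1ξ₂.
Selectivity: 1ξ₁ / (1ξ₂) = 8.54 → ξ₁ = 8.54 ξ₂.
Substitute: (1·8.54 + 1) ξ₂ = 210.3 → ξ₂ = 22.04 mol/min, ξ₁ = 188.2 mol/min.
Outlet amounts (n = n₀ + Σ ν·ξ):
  V: 277.4 − 1(188.2) − 1(22.04) = 67.13
  U: 0 + 1(188.2) = 188.2
  M: 0 + 1(22.04) = 22.04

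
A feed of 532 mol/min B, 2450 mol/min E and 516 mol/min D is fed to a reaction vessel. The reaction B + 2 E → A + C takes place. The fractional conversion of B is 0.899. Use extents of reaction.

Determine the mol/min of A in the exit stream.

478 mol/min

B reacted = 0.899 × 532 = 478.3 mol/min; ν_B = −1, so ξ = 478.3/1 = 478.3 mol/min.
Outlet amounts (n = n₀ + ν ξ):
  B: 532 − 1(478.3) = 53.73
  E: 2450 − 2(478.3) = 1493
  A: 0 + 1(478.3) = 478.3
  C: 0 + 1(478.3) = 478.3
  D: 516 (inert)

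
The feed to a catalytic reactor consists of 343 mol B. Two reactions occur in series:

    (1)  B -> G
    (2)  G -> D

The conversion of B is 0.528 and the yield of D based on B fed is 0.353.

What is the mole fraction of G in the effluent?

0.175

Conversion of B: B consumed = 1ξ₁ = 0.528 × 343 → ξ₁ = 181.1 mol.
Yield of D: 1ξ₂ / 343 = 0.353 → ξ₂ = 121.1 mol.
Outlet amounts (n = n₀ + Σ ν·ξ):
  B: 343 − 1(181.1) = 161.9
  G: 0 + 1(181.1) − 1(121.1) = 60.03
  D: 0 + 1(121.1) = 121.1
Total out = 343 mol; y_G = 60.03 / 343 = 0.175.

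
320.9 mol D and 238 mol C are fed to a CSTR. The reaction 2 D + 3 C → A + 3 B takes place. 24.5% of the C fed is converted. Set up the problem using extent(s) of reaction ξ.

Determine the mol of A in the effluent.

19.4 mol

C reacted = 0.245 × 238 = 58.31 mol; ν_C = −3, so ξ = 58.31/3 = 19.44 mol.
Outlet amounts (n = n₀ + ν ξ):
  D: 320.9 − 2(19.44) = 282
  C: 238 − 3(19.44) = 179.7
  A: 0 + 1(19.44) = 19.44
  B: 0 + 3(19.44) = 58.31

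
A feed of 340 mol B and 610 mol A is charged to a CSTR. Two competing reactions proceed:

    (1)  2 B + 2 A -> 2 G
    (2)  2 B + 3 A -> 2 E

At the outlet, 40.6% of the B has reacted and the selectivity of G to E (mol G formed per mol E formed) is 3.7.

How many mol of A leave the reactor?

457 mol

Conversion of B: B consumed = 0.406 × 340 = 138 mol = 2ξ₁ + 2ξ₂.
Selectivity: 2ξ₁ / (2ξ₂) = 3.7 → ξ₁ = 3.7 ξ₂.
Substitute: (2·3.7 + 2) ξ₂ = 138 → ξ₂ = 14.69 mol, ξ₁ = 54.33 mol.
Outlet amounts (n = n₀ + Σ ν·ξ):
  B: 340 − 2(54.33) − 2(14.69) = 202
  A: 610 − 2(54.33) − 3(14.69) = 457.3
  G: 0 + 2(54.33) = 108.7
  E: 0 + 2(14.69) = 29.37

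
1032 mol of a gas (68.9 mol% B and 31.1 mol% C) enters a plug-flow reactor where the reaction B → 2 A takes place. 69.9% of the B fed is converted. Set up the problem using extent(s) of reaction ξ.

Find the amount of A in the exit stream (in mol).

994 mol

B reacted = 0.699 × 711 = 497 mol; ν_B = −1, so ξ = 497/1 = 497 mol.
Outlet amounts (n = n₀ + ν ξ):
  B: 711 − 1(497) = 214
  A: 0 + 2(497) = 994
  C: 321 (inert)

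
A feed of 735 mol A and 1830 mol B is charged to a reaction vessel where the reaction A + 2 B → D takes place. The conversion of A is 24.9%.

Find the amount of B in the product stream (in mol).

1460 mol

A reacted = 0.249 × 735 = 183 mol; ν_A = −1, so ξ = 183/1 = 183 mol.
Outlet amounts (n = n₀ + ν ξ):
  A: 735 − 1(183) = 552
  B: 1830 − 2(183) = 1464
  D: 0 + 1(183) = 183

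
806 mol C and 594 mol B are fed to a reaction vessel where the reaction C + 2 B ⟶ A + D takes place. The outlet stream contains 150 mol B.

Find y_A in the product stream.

0.188

For B: n = n₀ − 2ξ → 150 = 594 − 2ξ, giving ξ = 222 mol.
Outlet amounts (n = n₀ + ν ξ):
  C: 806 − 1(222) = 584
  B: 594 − 2(222) = 150
  A: 0 + 1(222) = 222
  D: 0 + 1(222) = 222
Total out = 1178 mol; y_A = 222 / 1178 = 0.1885.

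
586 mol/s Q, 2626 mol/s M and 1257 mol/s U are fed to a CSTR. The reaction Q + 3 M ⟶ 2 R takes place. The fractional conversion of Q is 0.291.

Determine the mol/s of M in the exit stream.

2110 mol/s

Q reacted = 0.291 × 586 = 170.5 mol/s; ν_Q = −1, so ξ = 170.5/1 = 170.5 mol/s.
Outlet amounts (n = n₀ + ν ξ):
  Q: 586 − 1(170.5) = 415.5
  M: 2626 − 3(170.5) = 2114
  R: 0 + 2(170.5) = 341.1
  U: 1257 (inert)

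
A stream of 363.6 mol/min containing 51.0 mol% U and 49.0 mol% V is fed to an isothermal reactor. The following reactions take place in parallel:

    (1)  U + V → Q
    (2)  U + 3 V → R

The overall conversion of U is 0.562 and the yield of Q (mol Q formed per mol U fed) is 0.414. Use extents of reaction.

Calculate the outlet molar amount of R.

27.4 mol/min

Yield of Q: 1ξ₁ / 185.4 = 0.414 → ξ₁ = 76.77 mol/min.
Conversion of U: 1ξ₁ + 1ξ₂ = 0.562 × 185.4 = 104.2 → ξ₂ = 27.44 mol/min.
Outlet amounts (n = n₀ + Σ ν·ξ):
  U: 185.4 − 1(76.77) − 1(27.44) = 81.22
  V: 178.2 − 1(76.77) − 3(27.44) = 19.06
  Q: 0 + 1(76.77) = 76.77
  R: 0 + 1(27.44) = 27.44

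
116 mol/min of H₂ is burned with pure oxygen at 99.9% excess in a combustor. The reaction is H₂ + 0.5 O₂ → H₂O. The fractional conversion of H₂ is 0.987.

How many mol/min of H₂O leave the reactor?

114 mol/min

Stoichiometric O₂ = 0.5 × 116 = 58 mol/min; O₂ fed = 58 × 1.999 = 115.9 mol/min.
Fuel reacted = 0.987 × 116 → ξ = 114.5 mol/min.
Outlet (n = n₀ + ν ξ):
  H₂: 116 − 1(114.5) = 1.508
  O₂: 115.9 − 0.5(114.5) = 58.7
  H₂O: 0 + 1(114.5) = 114.5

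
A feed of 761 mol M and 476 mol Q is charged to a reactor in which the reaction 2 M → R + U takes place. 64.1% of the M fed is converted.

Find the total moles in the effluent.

1240 mol

M reacted = 0.641 × 761 = 487.8 mol; ν_M = −2, so ξ = 487.8/2 = 243.9 mol.
Outlet amounts (n = n₀ + ν ξ):
  M: 761 − 2(243.9) = 273.2
  R: 0 + 1(243.9) = 243.9
  U: 0 + 1(243.9) = 243.9
  Q: 476 (inert)
Total out = 273.2 + 243.9 + 243.9 + 476 = 1237 mol.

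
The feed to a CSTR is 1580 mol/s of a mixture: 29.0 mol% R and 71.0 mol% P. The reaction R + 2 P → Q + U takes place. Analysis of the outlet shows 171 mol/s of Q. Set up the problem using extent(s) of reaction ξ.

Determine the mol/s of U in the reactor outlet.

For Q: n = n₀ + 1ξ → 171 = 0 + 1ξ, giving ξ = 171 mol/s.
Outlet amounts (n = n₀ + ν ξ):
  R: 458.2 − 1(171) = 287.2
  P: 1122 − 2(171) = 779.8
  Q: 0 + 1(171) = 171
  U: 0 + 1(171) = 171

171 mol/s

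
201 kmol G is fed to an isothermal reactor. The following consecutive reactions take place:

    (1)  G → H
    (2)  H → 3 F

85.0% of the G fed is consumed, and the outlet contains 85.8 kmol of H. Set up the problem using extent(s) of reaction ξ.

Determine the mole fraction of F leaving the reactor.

Conversion of G: G consumed = 1ξ₁ = 0.85 × 201 → ξ₁ = 170.8 kmol.
H balance: n_H = 0 + 1ξ₁ − 1ξ₂ = 85.8 → ξ₂ = (1·170.8 − 85.8)/1 = 85.05 kmol.
Outlet amounts (n = n₀ + Σ ν·ξ):
  G: 201 − 1(170.8) = 30.15
  H: 0 + 1(170.8) − 1(85.05) = 85.8
  F: 0 + 3(85.05) = 255.1
Total out = 371.1 kmol; y_F = 255.1 / 371.1 = 0.6876.

0.688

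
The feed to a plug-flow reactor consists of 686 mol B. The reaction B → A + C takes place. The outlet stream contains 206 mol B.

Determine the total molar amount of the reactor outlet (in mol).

For B: n = n₀ − 1ξ → 206 = 686 − 1ξ, giving ξ = 480 mol.
Outlet amounts (n = n₀ + ν ξ):
  B: 686 − 1(480) = 206
  A: 0 + 1(480) = 480
  C: 0 + 1(480) = 480
Total out = 206 + 480 + 480 = 1166 mol.

1170 mol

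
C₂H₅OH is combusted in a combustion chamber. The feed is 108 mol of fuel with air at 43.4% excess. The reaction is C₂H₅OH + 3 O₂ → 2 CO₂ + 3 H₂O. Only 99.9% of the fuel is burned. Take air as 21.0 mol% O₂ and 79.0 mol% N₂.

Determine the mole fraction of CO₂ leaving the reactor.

0.0889

Stoichiometric O₂ = 3 × 108 = 324 mol; O₂ fed = 324 × 1.434 = 464.6 mol.
N₂ fed = 464.6 × 79/21 = 1748 mol.
Fuel reacted = 0.999 × 108 → ξ = 107.9 mol.
Outlet (n = n₀ + ν ξ):
  C₂H₅OH: 108 − 1(107.9) = 0.108
  O₂: 464.6 − 3(107.9) = 140.9
  N₂: 1748 (inert)
  CO₂: 0 + 2(107.9) = 215.8
  H₂O: 0 + 3(107.9) = 323.7
Total out = 2428 mol; y_CO₂ = 215.8 / 2428 = 0.08886.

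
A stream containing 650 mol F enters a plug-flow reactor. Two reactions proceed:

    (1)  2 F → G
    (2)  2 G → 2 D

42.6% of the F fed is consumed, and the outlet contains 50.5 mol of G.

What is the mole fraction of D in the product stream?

0.172

Conversion of F: F consumed = 2ξ₁ = 0.426 × 650 → ξ₁ = 138.4 mol.
G balance: n_G = 0 + 1ξ₁ − 2ξ₂ = 50.5 → ξ₂ = (1·138.4 − 50.5)/2 = 43.97 mol.
Outlet amounts (n = n₀ + Σ ν·ξ):
  F: 650 − 2(138.4) = 373.1
  G: 0 + 1(138.4) − 2(43.97) = 50.5
  D: 0 + 2(43.97) = 87.95
Total out = 511.6 mol; y_D = 87.95 / 511.6 = 0.1719.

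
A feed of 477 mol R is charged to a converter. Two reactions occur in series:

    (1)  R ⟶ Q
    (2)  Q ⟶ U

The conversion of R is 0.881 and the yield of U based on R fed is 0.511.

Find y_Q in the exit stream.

0.37

Conversion of R: R consumed = 1ξ₁ = 0.881 × 477 → ξ₁ = 420.2 mol.
Yield of U: 1ξ₂ / 477 = 0.511 → ξ₂ = 243.7 mol.
Outlet amounts (n = n₀ + Σ ν·ξ):
  R: 477 − 1(420.2) = 56.76
  Q: 0 + 1(420.2) − 1(243.7) = 176.5
  U: 0 + 1(243.7) = 243.7
Total out = 477 mol; y_Q = 176.5 / 477 = 0.37.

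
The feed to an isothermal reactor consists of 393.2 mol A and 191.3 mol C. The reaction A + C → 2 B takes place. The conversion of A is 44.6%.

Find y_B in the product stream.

0.6

A reacted = 0.446 × 393.2 = 175.4 mol; ν_A = −1, so ξ = 175.4/1 = 175.4 mol.
Outlet amounts (n = n₀ + ν ξ):
  A: 393.2 − 1(175.4) = 217.8
  C: 191.3 − 1(175.4) = 15.93
  B: 0 + 2(175.4) = 350.7
Total out = 584.5 mol; y_B = 350.7 / 584.5 = 0.6001.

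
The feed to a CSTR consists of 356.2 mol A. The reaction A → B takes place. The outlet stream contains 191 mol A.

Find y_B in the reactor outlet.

For A: n = n₀ − 1ξ → 191 = 356.2 − 1ξ, giving ξ = 165.2 mol.
Outlet amounts (n = n₀ + ν ξ):
  A: 356.2 − 1(165.2) = 191
  B: 0 + 1(165.2) = 165.2
Total out = 356.2 mol; y_B = 165.2 / 356.2 = 0.4638.

0.464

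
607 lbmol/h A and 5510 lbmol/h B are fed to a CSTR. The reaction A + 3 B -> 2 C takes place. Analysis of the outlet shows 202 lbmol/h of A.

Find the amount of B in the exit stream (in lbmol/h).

4300 lbmol/h

For A: n = n₀ − 1ξ → 202 = 607 − 1ξ, giving ξ = 405 lbmol/h.
Outlet amounts (n = n₀ + ν ξ):
  A: 607 − 1(405) = 202
  B: 5510 − 3(405) = 4295
  C: 0 + 2(405) = 810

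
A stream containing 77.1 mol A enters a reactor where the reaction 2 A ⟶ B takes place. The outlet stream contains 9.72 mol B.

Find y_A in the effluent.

0.856

For B: n = n₀ + 1ξ → 9.72 = 0 + 1ξ, giving ξ = 9.72 mol.
Outlet amounts (n = n₀ + ν ξ):
  A: 77.1 − 2(9.72) = 57.66
  B: 0 + 1(9.72) = 9.72
Total out = 67.38 mol; y_A = 57.66 / 67.38 = 0.8557.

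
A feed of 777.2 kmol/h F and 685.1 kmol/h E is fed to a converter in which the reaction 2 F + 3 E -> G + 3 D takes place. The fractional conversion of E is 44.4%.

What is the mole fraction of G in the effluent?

0.0745

E reacted = 0.444 × 685.1 = 304.2 kmol/h; ν_E = −3, so ξ = 304.2/3 = 101.4 kmol/h.
Outlet amounts (n = n₀ + ν ξ):
  F: 777.2 − 2(101.4) = 574.4
  E: 685.1 − 3(101.4) = 380.9
  G: 0 + 1(101.4) = 101.4
  D: 0 + 3(101.4) = 304.2
Total out = 1361 kmol/h; y_G = 101.4 / 1361 = 0.07451.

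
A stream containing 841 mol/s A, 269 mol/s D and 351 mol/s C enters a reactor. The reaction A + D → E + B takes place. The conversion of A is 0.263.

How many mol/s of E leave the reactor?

A reacted = 0.263 × 841 = 221.2 mol/s; ν_A = −1, so ξ = 221.2/1 = 221.2 mol/s.
Outlet amounts (n = n₀ + ν ξ):
  A: 841 − 1(221.2) = 619.8
  D: 269 − 1(221.2) = 47.82
  E: 0 + 1(221.2) = 221.2
  B: 0 + 1(221.2) = 221.2
  C: 351 (inert)

221 mol/s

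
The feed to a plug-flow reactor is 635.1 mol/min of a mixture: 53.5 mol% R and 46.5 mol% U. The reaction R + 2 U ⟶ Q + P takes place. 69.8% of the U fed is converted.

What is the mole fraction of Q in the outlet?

U reacted = 0.698 × 295.3 = 206.1 mol/min; ν_U = −2, so ξ = 206.1/2 = 103.1 mol/min.
Outlet amounts (n = n₀ + ν ξ):
  R: 339.8 − 1(103.1) = 236.7
  U: 295.3 − 2(103.1) = 89.19
  Q: 0 + 1(103.1) = 103.1
  P: 0 + 1(103.1) = 103.1
Total out = 532 mol/min; y_Q = 103.1 / 532 = 0.1937.

0.194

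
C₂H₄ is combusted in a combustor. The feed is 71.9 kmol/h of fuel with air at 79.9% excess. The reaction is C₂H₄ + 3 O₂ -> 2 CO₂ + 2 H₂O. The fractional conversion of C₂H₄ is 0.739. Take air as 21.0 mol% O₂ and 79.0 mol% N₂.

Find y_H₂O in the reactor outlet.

Stoichiometric O₂ = 3 × 71.9 = 215.7 kmol/h; O₂ fed = 215.7 × 1.799 = 388 kmol/h.
N₂ fed = 388 × 79/21 = 1460 kmol/h.
Fuel reacted = 0.739 × 71.9 → ξ = 53.13 kmol/h.
Outlet (n = n₀ + ν ξ):
  C₂H₄: 71.9 − 1(53.13) = 18.77
  O₂: 388 − 3(53.13) = 228.6
  N₂: 1460 (inert)
  CO₂: 0 + 2(53.13) = 106.3
  H₂O: 0 + 2(53.13) = 106.3
Total out = 1920 kmol/h; y_H₂O = 106.3 / 1920 = 0.05536.

0.0554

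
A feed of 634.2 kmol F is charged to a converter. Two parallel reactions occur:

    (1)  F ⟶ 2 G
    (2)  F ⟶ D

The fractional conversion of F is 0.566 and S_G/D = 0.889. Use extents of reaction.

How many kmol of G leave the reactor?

221 kmol

Conversion of F: F consumed = 0.566 × 634.2 = 359 kmol = 1ξ₁ + 1ξ₂.
Selectivity: 2ξ₁ / (1ξ₂) = 0.889 → ξ₁ = 0.4445 ξ₂.
Substitute: (1·0.4445 + 1) ξ₂ = 359 → ξ₂ = 248.5 kmol, ξ₁ = 110.5 kmol.
Outlet amounts (n = n₀ + Σ ν·ξ):
  F: 634.2 − 1(110.5) − 1(248.5) = 275.2
  G: 0 + 2(110.5) = 220.9
  D: 0 + 1(248.5) = 248.5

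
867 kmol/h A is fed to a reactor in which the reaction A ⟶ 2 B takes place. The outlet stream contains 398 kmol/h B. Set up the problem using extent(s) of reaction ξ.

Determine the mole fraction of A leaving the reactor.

For B: n = n₀ + 2ξ → 398 = 0 + 2ξ, giving ξ = 199 kmol/h.
Outlet amounts (n = n₀ + ν ξ):
  A: 867 − 1(199) = 668
  B: 0 + 2(199) = 398
Total out = 1066 kmol/h; y_A = 668 / 1066 = 0.6266.

0.627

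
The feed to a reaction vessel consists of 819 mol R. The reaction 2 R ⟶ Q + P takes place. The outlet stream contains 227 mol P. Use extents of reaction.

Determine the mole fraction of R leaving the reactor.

For P: n = n₀ + 1ξ → 227 = 0 + 1ξ, giving ξ = 227 mol.
Outlet amounts (n = n₀ + ν ξ):
  R: 819 − 2(227) = 365
  Q: 0 + 1(227) = 227
  P: 0 + 1(227) = 227
Total out = 819 mol; y_R = 365 / 819 = 0.4457.

0.446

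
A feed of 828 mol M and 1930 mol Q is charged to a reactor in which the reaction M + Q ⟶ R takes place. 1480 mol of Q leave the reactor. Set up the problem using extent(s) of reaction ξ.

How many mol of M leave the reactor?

378 mol

For Q: n = n₀ − 1ξ → 1480 = 1930 − 1ξ, giving ξ = 450 mol.
Outlet amounts (n = n₀ + ν ξ):
  M: 828 − 1(450) = 378
  Q: 1930 − 1(450) = 1480
  R: 0 + 1(450) = 450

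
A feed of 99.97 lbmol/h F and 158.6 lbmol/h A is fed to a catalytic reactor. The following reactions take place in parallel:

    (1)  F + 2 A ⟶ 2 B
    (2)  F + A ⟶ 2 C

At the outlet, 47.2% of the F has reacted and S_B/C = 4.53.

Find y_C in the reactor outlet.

Conversion of F: F consumed = 0.472 × 99.97 = 47.19 lbmol/h = 1ξ₁ + 1ξ₂.
Selectivity: 2ξ₁ / (2ξ₂) = 4.53 → ξ₁ = 4.53 ξ₂.
Substitute: (1·4.53 + 1) ξ₂ = 47.19 → ξ₂ = 8.533 lbmol/h, ξ₁ = 38.65 lbmol/h.
Outlet amounts (n = n₀ + Σ ν·ξ):
  F: 99.97 − 1(38.65) − 1(8.533) = 52.78
  A: 158.6 − 2(38.65) − 1(8.533) = 72.76
  B: 0 + 2(38.65) = 77.31
  C: 0 + 2(8.533) = 17.07
Total out = 219.9 lbmol/h; y_C = 17.07 / 219.9 = 0.0776.

0.0776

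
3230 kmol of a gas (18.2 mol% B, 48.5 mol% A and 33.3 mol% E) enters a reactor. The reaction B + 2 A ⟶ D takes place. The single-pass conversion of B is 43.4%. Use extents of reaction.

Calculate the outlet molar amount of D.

255 kmol

B reacted = 0.434 × 587.9 = 255.1 kmol; ν_B = −1, so ξ = 255.1/1 = 255.1 kmol.
Outlet amounts (n = n₀ + ν ξ):
  B: 587.9 − 1(255.1) = 332.7
  A: 1567 − 2(255.1) = 1056
  D: 0 + 1(255.1) = 255.1
  E: 1076 (inert)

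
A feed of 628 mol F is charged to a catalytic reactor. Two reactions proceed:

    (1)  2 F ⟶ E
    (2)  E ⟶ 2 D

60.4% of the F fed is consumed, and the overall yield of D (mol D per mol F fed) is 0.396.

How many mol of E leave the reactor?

65.3 mol

Conversion of F: F consumed = 2ξ₁ = 0.604 × 628 → ξ₁ = 189.7 mol.
Yield of D: 2ξ₂ / 628 = 0.396 → ξ₂ = 124.3 mol.
Outlet amounts (n = n₀ + Σ ν·ξ):
  F: 628 − 2(189.7) = 248.7
  E: 0 + 1(189.7) − 1(124.3) = 65.31
  D: 0 + 2(124.3) = 248.7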